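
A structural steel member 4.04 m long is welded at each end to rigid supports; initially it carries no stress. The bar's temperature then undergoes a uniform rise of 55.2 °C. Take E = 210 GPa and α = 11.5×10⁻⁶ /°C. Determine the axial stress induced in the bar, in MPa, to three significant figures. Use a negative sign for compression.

-133 MPa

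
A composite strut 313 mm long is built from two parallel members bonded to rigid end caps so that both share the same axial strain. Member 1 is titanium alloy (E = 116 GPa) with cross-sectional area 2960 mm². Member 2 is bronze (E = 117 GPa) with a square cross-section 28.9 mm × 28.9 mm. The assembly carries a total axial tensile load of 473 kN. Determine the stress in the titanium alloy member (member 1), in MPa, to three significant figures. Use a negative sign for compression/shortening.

A_2 = 835.2 mm².
Equal strain + equilibrium ⇒ each member carries load in proportion to AE: A₁E₁ = 343400000 N, A₂E₂ = 97720000 N, ΣAE = 441100000 N.
σ₁ = P·E₁/ΣAE = 473000·116000/441100000 = 124.4 MPa.

124 MPa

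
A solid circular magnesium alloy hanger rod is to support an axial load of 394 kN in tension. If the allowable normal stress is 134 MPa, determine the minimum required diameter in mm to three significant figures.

61.2 mm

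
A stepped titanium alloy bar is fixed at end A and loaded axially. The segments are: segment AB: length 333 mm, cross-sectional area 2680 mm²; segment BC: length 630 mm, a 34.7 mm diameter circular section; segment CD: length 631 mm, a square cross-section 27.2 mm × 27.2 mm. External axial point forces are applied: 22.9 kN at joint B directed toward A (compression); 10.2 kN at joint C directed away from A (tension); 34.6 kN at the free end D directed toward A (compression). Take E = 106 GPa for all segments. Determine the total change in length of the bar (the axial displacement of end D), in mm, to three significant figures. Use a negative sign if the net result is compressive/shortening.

-0.487 mm

Internal axial forces (sectioning from the free end, tension +): N_CD = -34.6 kN, N_BC = -24.4 kN, N_AB = -47.3 kN.
A_BC = 945.7 mm².
A_CD = 739.8 mm².
δ_AB = -47300·333/(2680·106000) = -0.05545 mm
δ_BC = -24400·630/(945.7·106000) = -0.1533 mm
δ_CD = -34600·631/(739.8·106000) = -0.2784 mm
δ = Σδ_i = -0.4872 mm.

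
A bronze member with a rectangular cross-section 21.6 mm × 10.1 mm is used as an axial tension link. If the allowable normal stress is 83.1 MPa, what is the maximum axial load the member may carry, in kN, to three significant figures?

A = 218.2 mm².
P_max = σ_allow · A = 83.1 · 218.2 = 18130 N = 18.13 kN.

18.1 kN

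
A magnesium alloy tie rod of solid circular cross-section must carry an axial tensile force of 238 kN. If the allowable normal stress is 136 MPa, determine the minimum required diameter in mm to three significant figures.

Required area A ≥ P/σ_allow = 238000/136 = 1750 mm².
For a solid circular section, d ≥ √(4A/π) = 47.2 mm.

47.2 mm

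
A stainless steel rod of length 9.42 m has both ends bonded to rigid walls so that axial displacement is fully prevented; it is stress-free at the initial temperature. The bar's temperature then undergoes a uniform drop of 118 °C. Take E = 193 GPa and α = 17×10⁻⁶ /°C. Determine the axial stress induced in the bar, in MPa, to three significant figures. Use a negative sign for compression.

387 MPa

Free thermal expansion αLΔT = 17e-6 · 9420 · -118 = -18.9 mm.
The walls impose strain ε = −(-18.9)/9420 = 2.0060e-03; σ = Eε = 193000 · 2.0060e-03 = 387.2 MPa.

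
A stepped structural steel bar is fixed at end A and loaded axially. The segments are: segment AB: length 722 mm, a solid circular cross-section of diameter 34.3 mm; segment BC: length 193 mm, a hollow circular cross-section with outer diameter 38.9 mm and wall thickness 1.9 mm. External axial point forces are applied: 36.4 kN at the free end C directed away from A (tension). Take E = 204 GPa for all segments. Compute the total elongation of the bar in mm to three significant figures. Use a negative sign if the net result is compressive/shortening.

0.295 mm

Internal axial forces (sectioning from the free end, tension +): N_BC = 36.4 kN, N_AB = 36.4 kN.
A_AB = 924 mm².
A_BC = 220.9 mm².
δ_AB = 36400·722/(924·204000) = 0.1394 mm
δ_BC = 36400·193/(220.9·204000) = 0.1559 mm
δ = Σδ_i = 0.2953 mm.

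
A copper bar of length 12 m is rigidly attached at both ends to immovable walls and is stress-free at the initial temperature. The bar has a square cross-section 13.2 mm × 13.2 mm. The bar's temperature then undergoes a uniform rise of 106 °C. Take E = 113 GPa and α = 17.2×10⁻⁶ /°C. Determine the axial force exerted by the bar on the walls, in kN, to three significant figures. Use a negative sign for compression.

Free thermal expansion αLΔT = 17.2e-6 · 12000 · 106 = 21.88 mm.
The walls impose strain ε = −(21.88)/12000 = -1.8232e-03; σ = Eε = 113000 · -1.8232e-03 = -206 MPa.
Wall reaction R = σ·A = -206·174.2 = -35900 N = -35.9 kN.

-35.9 kN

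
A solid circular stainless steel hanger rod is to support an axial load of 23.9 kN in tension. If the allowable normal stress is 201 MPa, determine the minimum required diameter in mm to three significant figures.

12.3 mm

Required area A ≥ P/σ_allow = 23900/201 = 118.9 mm².
For a solid circular section, d ≥ √(4A/π) = 12.3 mm.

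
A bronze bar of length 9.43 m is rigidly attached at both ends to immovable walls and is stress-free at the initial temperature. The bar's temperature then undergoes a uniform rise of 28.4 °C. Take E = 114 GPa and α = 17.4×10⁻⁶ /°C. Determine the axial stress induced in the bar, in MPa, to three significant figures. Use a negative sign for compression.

-56.3 MPa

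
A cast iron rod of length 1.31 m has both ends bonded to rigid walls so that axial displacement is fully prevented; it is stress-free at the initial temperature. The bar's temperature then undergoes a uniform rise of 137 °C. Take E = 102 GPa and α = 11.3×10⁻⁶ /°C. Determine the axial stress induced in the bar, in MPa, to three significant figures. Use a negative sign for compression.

Free thermal expansion αLΔT = 11.3e-6 · 1310 · 137 = 2.028 mm.
The walls impose strain ε = −(2.028)/1310 = -1.5481e-03; σ = Eε = 102000 · -1.5481e-03 = -157.9 MPa.

-158 MPa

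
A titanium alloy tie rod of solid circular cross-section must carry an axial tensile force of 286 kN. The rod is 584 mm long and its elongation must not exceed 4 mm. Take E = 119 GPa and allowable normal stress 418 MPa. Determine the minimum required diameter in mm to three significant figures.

29.5 mm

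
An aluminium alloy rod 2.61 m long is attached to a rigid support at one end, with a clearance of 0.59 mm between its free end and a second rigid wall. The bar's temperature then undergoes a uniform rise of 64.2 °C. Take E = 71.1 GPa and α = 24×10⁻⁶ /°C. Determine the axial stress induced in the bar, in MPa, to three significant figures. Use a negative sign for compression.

Free thermal expansion αLΔT = 24e-6 · 2610 · 64.2 = 4.021 mm.
The walls engage after the gap closes; constrained expansion = 4.021 − 0.59 = 3.431 mm.
The walls impose strain ε = −(3.431)/2610 = -1.3147e-03; σ = Eε = 71100 · -1.3147e-03 = -93.48 MPa.

-93.5 MPa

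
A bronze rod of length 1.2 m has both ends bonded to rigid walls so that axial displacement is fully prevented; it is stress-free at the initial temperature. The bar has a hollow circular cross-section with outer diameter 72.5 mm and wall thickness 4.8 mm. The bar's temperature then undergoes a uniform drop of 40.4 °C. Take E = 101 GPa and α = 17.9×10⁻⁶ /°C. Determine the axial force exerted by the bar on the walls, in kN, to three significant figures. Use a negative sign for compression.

74.6 kN

Free thermal expansion αLΔT = 17.9e-6 · 1200 · -40.4 = -0.8678 mm.
The walls impose strain ε = −(-0.8678)/1200 = 7.2316e-04; σ = Eε = 101000 · 7.2316e-04 = 73.04 MPa.
Wall reaction R = σ·A = 73.04·1021 = 74570 N = 74.57 kN.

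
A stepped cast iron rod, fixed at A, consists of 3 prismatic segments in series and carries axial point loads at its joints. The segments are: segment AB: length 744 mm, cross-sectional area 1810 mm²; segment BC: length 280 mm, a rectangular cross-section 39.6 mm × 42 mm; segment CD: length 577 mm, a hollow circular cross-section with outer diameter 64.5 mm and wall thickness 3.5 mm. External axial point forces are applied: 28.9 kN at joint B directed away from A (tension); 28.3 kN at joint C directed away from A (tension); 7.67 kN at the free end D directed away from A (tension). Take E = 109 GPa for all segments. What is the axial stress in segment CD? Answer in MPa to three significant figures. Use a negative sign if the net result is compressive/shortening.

11.4 MPa

Internal axial forces (sectioning from the free end, tension +): N_CD = 7.67 kN, N_BC = 35.97 kN, N_AB = 64.87 kN.
A_CD = 670.7 mm².
σ_CD = N_CD/A_CD = 7670/670.7 = 11.44 MPa.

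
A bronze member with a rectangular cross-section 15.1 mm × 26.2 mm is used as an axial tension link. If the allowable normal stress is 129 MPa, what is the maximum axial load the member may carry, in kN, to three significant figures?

A = 395.6 mm².
P_max = σ_allow · A = 129 · 395.6 = 51030 N = 51.03 kN.

51.0 kN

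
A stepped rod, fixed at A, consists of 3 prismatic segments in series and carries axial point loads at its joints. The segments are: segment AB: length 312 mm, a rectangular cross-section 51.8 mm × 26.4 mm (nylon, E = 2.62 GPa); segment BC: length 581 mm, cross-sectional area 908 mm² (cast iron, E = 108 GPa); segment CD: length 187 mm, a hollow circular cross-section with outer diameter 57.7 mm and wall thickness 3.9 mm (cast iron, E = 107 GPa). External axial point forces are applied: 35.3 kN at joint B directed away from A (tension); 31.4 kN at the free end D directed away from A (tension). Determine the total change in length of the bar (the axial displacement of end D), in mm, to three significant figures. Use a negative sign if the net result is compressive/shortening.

6.08 mm

Internal axial forces (sectioning from the free end, tension +): N_CD = 31.4 kN, N_BC = 31.4 kN, N_AB = 66.7 kN.
A_AB = 1368 mm².
A_CD = 659.2 mm².
δ_AB = 66700·312/(1368·2620) = 5.808 mm
δ_BC = 31400·581/(908·108000) = 0.186 mm
δ_CD = 31400·187/(659.2·107000) = 0.08325 mm
δ = Σδ_i = 6.078 mm.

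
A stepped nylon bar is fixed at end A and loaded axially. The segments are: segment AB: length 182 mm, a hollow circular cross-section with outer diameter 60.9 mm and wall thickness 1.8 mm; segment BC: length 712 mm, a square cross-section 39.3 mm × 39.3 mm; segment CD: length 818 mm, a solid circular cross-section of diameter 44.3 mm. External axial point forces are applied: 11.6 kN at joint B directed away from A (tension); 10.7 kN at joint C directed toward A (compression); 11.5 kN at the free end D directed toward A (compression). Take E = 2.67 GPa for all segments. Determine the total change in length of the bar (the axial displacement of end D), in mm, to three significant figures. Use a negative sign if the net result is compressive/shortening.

-8.28 mm

Internal axial forces (sectioning from the free end, tension +): N_CD = -11.5 kN, N_BC = -22.2 kN, N_AB = -10.6 kN.
A_AB = 334.2 mm².
A_BC = 1544 mm².
A_CD = 1541 mm².
δ_AB = -10600·182/(334.2·2670) = -2.162 mm
δ_BC = -22200·712/(1544·2670) = -3.833 mm
δ_CD = -11500·818/(1541·2670) = -2.286 mm
δ = Σδ_i = -8.281 mm.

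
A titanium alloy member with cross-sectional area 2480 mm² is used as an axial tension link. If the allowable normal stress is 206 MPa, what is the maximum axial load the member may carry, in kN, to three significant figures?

511 kN

P_max = σ_allow · A = 206 · 2480 = 510900 N = 510.9 kN.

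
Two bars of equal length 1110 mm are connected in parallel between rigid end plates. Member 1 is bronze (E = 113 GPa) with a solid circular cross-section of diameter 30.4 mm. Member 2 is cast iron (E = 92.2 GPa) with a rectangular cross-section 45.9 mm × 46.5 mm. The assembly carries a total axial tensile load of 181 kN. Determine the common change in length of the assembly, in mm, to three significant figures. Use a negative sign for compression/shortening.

A_1 = 725.8 mm².
A_2 = 2134 mm².
Equal strain + equilibrium ⇒ each member carries load in proportion to AE: A₁E₁ = 82020000 N, A₂E₂ = 196800000 N, ΣAE = 278800000 N.
δ = PL/ΣAE = 181000·1110/278800000 = 0.7206 mm.

0.721 mm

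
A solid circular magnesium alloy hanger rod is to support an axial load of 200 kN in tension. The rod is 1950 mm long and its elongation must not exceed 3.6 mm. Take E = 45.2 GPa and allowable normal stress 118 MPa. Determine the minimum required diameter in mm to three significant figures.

Required area A ≥ P/σ_allow = 200000/118 = 1695 mm².
For a solid circular section, d ≥ √(4A/π) = 46.45 mm.
Elongation limit: A ≥ PL/(Eδ_allow) = 200000·1950/(45200·3.6) = 2397 mm² ⇒ d ≥ 55.24 mm.
The elongation limit governs.

55.2 mm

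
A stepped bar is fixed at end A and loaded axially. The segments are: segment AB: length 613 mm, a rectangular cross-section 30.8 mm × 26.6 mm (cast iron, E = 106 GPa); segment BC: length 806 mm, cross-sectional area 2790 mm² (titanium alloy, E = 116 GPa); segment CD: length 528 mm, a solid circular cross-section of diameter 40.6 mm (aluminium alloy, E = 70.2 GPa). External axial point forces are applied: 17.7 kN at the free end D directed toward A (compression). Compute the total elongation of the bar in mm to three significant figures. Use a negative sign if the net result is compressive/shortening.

-0.272 mm

Internal axial forces (sectioning from the free end, tension +): N_CD = -17.7 kN, N_BC = -17.7 kN, N_AB = -17.7 kN.
A_AB = 819.3 mm².
A_CD = 1295 mm².
δ_AB = -17700·613/(819.3·106000) = -0.1249 mm
δ_BC = -17700·806/(2790·116000) = -0.04408 mm
δ_CD = -17700·528/(1295·70200) = -0.1028 mm
δ = Σδ_i = -0.2719 mm.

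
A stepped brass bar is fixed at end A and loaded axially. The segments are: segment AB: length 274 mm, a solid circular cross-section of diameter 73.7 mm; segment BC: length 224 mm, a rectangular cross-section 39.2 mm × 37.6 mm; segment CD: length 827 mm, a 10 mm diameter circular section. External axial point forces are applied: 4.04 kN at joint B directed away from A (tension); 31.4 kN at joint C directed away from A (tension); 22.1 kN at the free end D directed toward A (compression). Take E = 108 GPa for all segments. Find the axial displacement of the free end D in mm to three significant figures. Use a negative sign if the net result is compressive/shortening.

Internal axial forces (sectioning from the free end, tension +): N_CD = -22.1 kN, N_BC = 9.3 kN, N_AB = 13.34 kN.
A_AB = 4266 mm².
A_BC = 1474 mm².
A_CD = 78.54 mm².
δ_AB = 13340·274/(4266·108000) = 0.007933 mm
δ_BC = 9300·224/(1474·108000) = 0.01309 mm
δ_CD = -22100·827/(78.54·108000) = -2.155 mm
δ = Σδ_i = -2.134 mm.

-2.13 mm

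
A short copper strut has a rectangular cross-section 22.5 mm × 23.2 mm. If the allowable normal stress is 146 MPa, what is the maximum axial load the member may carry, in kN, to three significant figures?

76.2 kN

A = 522 mm².
P_max = σ_allow · A = 146 · 522 = 76210 N = 76.21 kN.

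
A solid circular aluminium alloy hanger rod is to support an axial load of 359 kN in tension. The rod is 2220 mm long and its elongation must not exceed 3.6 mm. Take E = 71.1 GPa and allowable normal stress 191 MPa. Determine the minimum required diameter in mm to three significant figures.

63.0 mm

Required area A ≥ P/σ_allow = 359000/191 = 1880 mm².
For a solid circular section, d ≥ √(4A/π) = 48.92 mm.
Elongation limit: A ≥ PL/(Eδ_allow) = 359000·2220/(71100·3.6) = 3114 mm² ⇒ d ≥ 62.96 mm.
The elongation limit governs.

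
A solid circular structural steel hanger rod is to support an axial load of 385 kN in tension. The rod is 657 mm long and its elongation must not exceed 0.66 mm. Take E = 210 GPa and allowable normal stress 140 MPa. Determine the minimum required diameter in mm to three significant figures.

59.2 mm

Required area A ≥ P/σ_allow = 385000/140 = 2750 mm².
For a solid circular section, d ≥ √(4A/π) = 59.17 mm.
Elongation limit: A ≥ PL/(Eδ_allow) = 385000·657/(210000·0.66) = 1825 mm² ⇒ d ≥ 48.2 mm.
The stress limit governs.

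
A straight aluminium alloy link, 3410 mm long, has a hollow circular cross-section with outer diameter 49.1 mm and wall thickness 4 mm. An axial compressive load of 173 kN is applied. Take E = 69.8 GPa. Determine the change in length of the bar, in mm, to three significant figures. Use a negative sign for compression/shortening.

A = 566.7 mm².
δ_mech = NL/(AE) = -173000·3410/(566.7·69800) = -14.91 mm.

-14.9 mm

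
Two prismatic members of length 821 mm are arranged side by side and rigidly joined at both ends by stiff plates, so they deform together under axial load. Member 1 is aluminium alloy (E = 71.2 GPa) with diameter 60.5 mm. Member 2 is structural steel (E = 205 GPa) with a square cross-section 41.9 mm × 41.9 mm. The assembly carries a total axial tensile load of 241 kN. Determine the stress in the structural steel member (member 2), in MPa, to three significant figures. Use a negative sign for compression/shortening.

A_1 = 2875 mm².
A_2 = 1756 mm².
Equal strain + equilibrium ⇒ each member carries load in proportion to AE: A₁E₁ = 204700000 N, A₂E₂ = 359900000 N, ΣAE = 564600000 N.
σ₂ = P·E₂/ΣAE = 241000·205000/564600000 = 87.51 MPa.

87.5 MPa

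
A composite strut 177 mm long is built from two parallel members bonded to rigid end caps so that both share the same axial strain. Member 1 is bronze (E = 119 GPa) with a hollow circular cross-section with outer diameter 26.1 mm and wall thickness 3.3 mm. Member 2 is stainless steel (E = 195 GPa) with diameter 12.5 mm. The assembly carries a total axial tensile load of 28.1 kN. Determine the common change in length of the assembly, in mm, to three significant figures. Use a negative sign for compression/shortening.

A_1 = 236.4 mm².
A_2 = 122.7 mm².
Equal strain + equilibrium ⇒ each member carries load in proportion to AE: A₁E₁ = 28130000 N, A₂E₂ = 23930000 N, ΣAE = 52060000 N.
δ = PL/ΣAE = 28100·177/52060000 = 0.09554 mm.

0.0955 mm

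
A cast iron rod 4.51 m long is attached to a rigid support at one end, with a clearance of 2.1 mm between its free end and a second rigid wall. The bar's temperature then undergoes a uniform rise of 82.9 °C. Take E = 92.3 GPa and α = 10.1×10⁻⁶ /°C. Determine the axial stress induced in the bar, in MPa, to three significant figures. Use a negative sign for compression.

-34.3 MPa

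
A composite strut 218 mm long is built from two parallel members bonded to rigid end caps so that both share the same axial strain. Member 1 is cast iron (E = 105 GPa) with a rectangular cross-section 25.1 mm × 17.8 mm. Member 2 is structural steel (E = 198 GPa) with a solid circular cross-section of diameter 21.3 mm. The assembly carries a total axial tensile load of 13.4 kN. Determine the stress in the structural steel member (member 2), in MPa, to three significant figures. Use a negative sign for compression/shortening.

A_1 = 446.8 mm².
A_2 = 356.3 mm².
Equal strain + equilibrium ⇒ each member carries load in proportion to AE: A₁E₁ = 46910000 N, A₂E₂ = 70550000 N, ΣAE = 117500000 N.
σ₂ = P·E₂/ΣAE = 13400·198000/117500000 = 22.59 MPa.

22.6 MPa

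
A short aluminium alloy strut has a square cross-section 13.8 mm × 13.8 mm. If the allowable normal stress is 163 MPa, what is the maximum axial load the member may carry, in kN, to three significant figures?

A = 190.4 mm².
P_max = σ_allow · A = 163 · 190.4 = 31040 N = 31.04 kN.

31.0 kN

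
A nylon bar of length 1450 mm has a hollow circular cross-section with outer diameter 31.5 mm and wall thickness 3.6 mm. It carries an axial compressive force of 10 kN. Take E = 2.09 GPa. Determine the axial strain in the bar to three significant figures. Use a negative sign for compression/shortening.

-0.0152

A = 315.5 mm².
σ = N/A = -31.69 MPa; ε = σ/E = -31.69/2090 = -1.516e-02.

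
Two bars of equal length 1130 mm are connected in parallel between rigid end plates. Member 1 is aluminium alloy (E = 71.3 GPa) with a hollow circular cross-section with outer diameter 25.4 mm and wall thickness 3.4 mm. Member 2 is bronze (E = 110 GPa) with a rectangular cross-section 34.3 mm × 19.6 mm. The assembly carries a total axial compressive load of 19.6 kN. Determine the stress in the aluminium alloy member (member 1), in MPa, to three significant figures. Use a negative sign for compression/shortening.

-15.4 MPa

A_1 = 235 mm².
A_2 = 672.3 mm².
Equal strain + equilibrium ⇒ each member carries load in proportion to AE: A₁E₁ = 16750000 N, A₂E₂ = 73950000 N, ΣAE = 90710000 N.
σ₁ = P·E₁/ΣAE = -19600·71300/90710000 = -15.41 MPa.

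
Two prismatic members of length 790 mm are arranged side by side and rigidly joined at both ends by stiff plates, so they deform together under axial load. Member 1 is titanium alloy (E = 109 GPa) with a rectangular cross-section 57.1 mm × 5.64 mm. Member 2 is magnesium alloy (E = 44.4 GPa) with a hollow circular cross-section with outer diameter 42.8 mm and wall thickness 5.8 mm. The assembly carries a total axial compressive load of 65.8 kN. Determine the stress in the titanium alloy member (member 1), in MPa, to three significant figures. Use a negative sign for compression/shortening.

-110 MPa

A_1 = 322 mm².
A_2 = 674.2 mm².
Equal strain + equilibrium ⇒ each member carries load in proportion to AE: A₁E₁ = 35100000 N, A₂E₂ = 29930000 N, ΣAE = 65040000 N.
σ₁ = P·E₁/ΣAE = -65800·109000/65040000 = -110.3 MPa.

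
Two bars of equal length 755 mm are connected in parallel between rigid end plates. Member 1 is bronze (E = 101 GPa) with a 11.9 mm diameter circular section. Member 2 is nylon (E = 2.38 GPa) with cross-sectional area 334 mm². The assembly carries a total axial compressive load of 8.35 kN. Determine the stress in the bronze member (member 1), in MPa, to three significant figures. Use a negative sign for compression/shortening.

-70.1 MPa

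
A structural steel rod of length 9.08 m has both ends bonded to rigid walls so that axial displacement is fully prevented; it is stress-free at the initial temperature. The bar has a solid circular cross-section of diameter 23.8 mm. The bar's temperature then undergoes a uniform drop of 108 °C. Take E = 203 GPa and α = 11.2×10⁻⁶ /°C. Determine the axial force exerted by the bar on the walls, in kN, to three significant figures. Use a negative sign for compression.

Free thermal expansion αLΔT = 11.2e-6 · 9080 · -108 = -10.98 mm.
The walls impose strain ε = −(-10.98)/9080 = 1.2096e-03; σ = Eε = 203000 · 1.2096e-03 = 245.5 MPa.
Wall reaction R = σ·A = 245.5·444.9 = 109200 N = 109.2 kN.

109 kN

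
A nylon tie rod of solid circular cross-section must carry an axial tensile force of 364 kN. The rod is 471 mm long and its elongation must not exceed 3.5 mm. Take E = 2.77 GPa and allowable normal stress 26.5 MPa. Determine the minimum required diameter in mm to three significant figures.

Required area A ≥ P/σ_allow = 364000/26.5 = 13740 mm².
For a solid circular section, d ≥ √(4A/π) = 132.2 mm.
Elongation limit: A ≥ PL/(Eδ_allow) = 364000·471/(2770·3.5) = 17680 mm² ⇒ d ≥ 150.1 mm.
The elongation limit governs.

150 mm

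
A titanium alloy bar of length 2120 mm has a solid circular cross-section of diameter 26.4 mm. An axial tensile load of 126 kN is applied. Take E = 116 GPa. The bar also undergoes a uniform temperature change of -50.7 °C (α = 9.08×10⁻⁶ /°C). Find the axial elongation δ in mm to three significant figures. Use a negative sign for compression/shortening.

3.23 mm

A = 547.4 mm².
δ_mech = NL/(AE) = 126000·2120/(547.4·116000) = 4.207 mm.
δ_thermal = αLΔT = 9.08e-6·2120·-50.7 = -0.976 mm.
δ = δ_mech + δ_thermal = 3.231 mm.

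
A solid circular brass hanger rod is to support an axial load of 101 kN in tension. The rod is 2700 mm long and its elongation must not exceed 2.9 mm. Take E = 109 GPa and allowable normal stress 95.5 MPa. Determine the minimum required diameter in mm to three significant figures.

36.7 mm

Required area A ≥ P/σ_allow = 101000/95.5 = 1058 mm².
For a solid circular section, d ≥ √(4A/π) = 36.7 mm.
Elongation limit: A ≥ PL/(Eδ_allow) = 101000·2700/(109000·2.9) = 862.7 mm² ⇒ d ≥ 33.14 mm.
The stress limit governs.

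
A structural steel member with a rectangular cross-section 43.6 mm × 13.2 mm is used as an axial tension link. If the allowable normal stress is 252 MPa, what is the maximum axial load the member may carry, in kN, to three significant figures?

A = 575.5 mm².
P_max = σ_allow · A = 252 · 575.5 = 145000 N = 145 kN.

145 kN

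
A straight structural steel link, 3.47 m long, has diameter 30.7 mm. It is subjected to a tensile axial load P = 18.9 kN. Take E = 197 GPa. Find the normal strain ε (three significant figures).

1.30e-04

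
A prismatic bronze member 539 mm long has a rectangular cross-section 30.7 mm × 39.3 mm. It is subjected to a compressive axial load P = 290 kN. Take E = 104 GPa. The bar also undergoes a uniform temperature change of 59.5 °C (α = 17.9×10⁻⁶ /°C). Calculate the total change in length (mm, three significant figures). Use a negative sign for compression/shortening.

-0.672 mm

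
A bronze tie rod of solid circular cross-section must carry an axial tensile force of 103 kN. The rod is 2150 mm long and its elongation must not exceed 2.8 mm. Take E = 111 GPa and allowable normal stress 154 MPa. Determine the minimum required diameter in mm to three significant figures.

30.1 mm

Required area A ≥ P/σ_allow = 103000/154 = 668.8 mm².
For a solid circular section, d ≥ √(4A/π) = 29.18 mm.
Elongation limit: A ≥ PL/(Eδ_allow) = 103000·2150/(111000·2.8) = 712.5 mm² ⇒ d ≥ 30.12 mm.
The elongation limit governs.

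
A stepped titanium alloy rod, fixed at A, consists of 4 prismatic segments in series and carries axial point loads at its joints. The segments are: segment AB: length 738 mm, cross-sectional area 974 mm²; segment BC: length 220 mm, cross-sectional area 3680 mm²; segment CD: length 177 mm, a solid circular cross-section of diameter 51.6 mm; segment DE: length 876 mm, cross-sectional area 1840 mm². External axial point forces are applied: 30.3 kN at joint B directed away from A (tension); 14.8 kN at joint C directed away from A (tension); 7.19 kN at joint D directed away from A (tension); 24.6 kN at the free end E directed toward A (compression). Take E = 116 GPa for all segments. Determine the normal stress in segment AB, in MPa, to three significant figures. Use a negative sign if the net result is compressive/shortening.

Internal axial forces (sectioning from the free end, tension +): N_DE = -24.6 kN, N_CD = -17.41 kN, N_BC = -2.61 kN, N_AB = 27.69 kN.
σ_AB = N_AB/A_AB = 27690/974 = 28.43 MPa.

28.4 MPa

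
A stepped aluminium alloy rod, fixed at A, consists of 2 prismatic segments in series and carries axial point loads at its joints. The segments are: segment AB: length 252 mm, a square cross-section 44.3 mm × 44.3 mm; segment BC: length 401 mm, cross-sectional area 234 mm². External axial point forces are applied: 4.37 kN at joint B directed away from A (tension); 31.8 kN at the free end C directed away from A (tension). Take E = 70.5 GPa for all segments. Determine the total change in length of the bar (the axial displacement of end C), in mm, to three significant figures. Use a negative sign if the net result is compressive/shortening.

Internal axial forces (sectioning from the free end, tension +): N_BC = 31.8 kN, N_AB = 36.17 kN.
A_AB = 1962 mm².
δ_AB = 36170·252/(1962·70500) = 0.06588 mm
δ_BC = 31800·401/(234·70500) = 0.773 mm
δ = Σδ_i = 0.8389 mm.

0.839 mm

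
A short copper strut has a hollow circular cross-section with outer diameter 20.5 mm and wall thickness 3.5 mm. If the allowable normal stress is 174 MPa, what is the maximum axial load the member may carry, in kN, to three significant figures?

32.5 kN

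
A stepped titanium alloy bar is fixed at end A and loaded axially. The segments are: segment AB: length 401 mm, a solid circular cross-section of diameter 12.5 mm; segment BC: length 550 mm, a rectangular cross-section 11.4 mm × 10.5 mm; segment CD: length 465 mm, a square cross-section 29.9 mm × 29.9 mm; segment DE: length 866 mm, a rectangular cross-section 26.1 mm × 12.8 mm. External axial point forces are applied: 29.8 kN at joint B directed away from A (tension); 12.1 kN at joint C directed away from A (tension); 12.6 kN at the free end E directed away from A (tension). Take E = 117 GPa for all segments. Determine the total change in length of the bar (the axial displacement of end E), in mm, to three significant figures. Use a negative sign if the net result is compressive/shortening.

2.83 mm

Internal axial forces (sectioning from the free end, tension +): N_DE = 12.6 kN, N_CD = 12.6 kN, N_BC = 24.7 kN, N_AB = 54.5 kN.
A_AB = 122.7 mm².
A_BC = 119.7 mm².
A_CD = 894 mm².
A_DE = 334.1 mm².
δ_AB = 54500·401/(122.7·117000) = 1.522 mm
δ_BC = 24700·550/(119.7·117000) = 0.97 mm
δ_CD = 12600·465/(894·117000) = 0.05601 mm
δ_DE = 12600·866/(334.1·117000) = 0.2792 mm
δ = Σδ_i = 2.827 mm.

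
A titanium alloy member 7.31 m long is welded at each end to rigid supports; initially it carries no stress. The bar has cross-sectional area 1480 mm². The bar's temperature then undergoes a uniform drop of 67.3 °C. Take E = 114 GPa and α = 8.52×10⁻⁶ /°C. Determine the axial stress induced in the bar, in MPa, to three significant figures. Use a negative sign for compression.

Free thermal expansion αLΔT = 8.52e-6 · 7310 · -67.3 = -4.192 mm.
The walls impose strain ε = −(-4.192)/7310 = 5.7340e-04; σ = Eε = 114000 · 5.7340e-04 = 65.37 MPa.

65.4 MPa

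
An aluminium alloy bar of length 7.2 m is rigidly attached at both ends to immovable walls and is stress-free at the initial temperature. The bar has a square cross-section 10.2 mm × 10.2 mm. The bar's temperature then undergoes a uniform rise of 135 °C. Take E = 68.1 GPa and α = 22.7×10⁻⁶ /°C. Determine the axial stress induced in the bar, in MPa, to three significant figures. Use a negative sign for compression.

Free thermal expansion αLΔT = 22.7e-6 · 7200 · 135 = 22.06 mm.
The walls impose strain ε = −(22.06)/7200 = -3.0645e-03; σ = Eε = 68100 · -3.0645e-03 = -208.7 MPa.

-209 MPa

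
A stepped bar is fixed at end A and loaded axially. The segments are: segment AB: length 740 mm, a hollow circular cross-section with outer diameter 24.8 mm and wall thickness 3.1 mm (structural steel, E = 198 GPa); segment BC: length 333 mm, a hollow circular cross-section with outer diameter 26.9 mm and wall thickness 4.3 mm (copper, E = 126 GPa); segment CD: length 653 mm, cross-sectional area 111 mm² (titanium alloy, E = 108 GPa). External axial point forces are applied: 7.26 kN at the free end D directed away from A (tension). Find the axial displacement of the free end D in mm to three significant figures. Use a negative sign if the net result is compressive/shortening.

Internal axial forces (sectioning from the free end, tension +): N_CD = 7.26 kN, N_BC = 7.26 kN, N_AB = 7.26 kN.
A_AB = 211.3 mm².
A_BC = 305.3 mm².
δ_AB = 7260·740/(211.3·198000) = 0.1284 mm
δ_BC = 7260·333/(305.3·126000) = 0.06285 mm
δ_CD = 7260·653/(111·108000) = 0.3955 mm
δ = Σδ_i = 0.5867 mm.

0.587 mm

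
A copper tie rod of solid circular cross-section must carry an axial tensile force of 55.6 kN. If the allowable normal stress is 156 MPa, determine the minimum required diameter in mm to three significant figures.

21.3 mm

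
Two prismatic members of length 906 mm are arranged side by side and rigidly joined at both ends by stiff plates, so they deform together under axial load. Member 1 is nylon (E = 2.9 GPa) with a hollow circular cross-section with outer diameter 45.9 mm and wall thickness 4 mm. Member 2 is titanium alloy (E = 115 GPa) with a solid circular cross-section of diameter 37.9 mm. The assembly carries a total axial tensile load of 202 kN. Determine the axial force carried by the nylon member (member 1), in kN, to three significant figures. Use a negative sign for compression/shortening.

2.35 kN

A_1 = 526.5 mm².
A_2 = 1128 mm².
Equal strain + equilibrium ⇒ each member carries load in proportion to AE: A₁E₁ = 1527000 N, A₂E₂ = 129700000 N, ΣAE = 131300000 N.
F₁ = P·A₁E₁/ΣAE = 202000·1527000/131300000 = 2350 N.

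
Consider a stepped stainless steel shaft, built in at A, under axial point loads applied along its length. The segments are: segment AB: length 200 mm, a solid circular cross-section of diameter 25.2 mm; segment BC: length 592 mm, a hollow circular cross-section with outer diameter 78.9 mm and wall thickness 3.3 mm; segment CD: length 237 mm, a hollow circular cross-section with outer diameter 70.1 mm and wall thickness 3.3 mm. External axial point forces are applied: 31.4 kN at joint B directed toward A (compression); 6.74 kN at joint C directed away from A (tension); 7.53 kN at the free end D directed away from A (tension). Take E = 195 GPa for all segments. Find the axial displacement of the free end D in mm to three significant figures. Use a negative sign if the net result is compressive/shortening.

Internal axial forces (sectioning from the free end, tension +): N_CD = 7.53 kN, N_BC = 14.27 kN, N_AB = -17.13 kN.
A_AB = 498.8 mm².
A_BC = 783.8 mm².
A_CD = 692.5 mm².
δ_AB = -17130·200/(498.8·195000) = -0.03523 mm
δ_BC = 14270·592/(783.8·195000) = 0.05527 mm
δ_CD = 7530·237/(692.5·195000) = 0.01322 mm
δ = Σδ_i = 0.03326 mm.

0.0333 mm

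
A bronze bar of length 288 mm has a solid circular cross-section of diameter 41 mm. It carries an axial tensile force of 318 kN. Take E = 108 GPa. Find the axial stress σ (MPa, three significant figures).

A = 1320 mm².
σ = N/A = 318000/1320 = 240.9 MPa.

241 MPa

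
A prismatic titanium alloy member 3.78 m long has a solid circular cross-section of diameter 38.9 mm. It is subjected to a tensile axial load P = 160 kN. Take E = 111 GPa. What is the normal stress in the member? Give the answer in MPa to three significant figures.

A = 1188 mm².
σ = N/A = 160000/1188 = 134.6 MPa.

135 MPa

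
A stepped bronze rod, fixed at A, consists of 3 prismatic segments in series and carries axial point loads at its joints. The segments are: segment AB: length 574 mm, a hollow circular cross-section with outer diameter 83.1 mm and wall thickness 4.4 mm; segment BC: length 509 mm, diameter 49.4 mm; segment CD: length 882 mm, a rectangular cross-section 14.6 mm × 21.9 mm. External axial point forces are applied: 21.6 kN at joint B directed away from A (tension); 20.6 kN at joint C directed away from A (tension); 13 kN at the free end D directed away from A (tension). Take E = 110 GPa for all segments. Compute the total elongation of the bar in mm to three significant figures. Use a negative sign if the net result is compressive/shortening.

0.672 mm

Internal axial forces (sectioning from the free end, tension +): N_CD = 13 kN, N_BC = 33.6 kN, N_AB = 55.2 kN.
A_AB = 1088 mm².
A_BC = 1917 mm².
A_CD = 319.7 mm².
δ_AB = 55200·574/(1088·110000) = 0.2648 mm
δ_BC = 33600·509/(1917·110000) = 0.08112 mm
δ_CD = 13000·882/(319.7·110000) = 0.326 mm
δ = Σδ_i = 0.6719 mm.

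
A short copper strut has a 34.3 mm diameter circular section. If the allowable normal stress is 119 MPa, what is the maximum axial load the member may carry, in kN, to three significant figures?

110 kN

A = 924 mm².
P_max = σ_allow · A = 119 · 924 = 110000 N = 110 kN.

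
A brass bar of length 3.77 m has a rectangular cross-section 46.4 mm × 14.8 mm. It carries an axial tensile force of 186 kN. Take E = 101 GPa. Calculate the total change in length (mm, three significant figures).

A = 686.7 mm².
δ_mech = NL/(AE) = 186000·3770/(686.7·101000) = 10.11 mm.

10.1 mm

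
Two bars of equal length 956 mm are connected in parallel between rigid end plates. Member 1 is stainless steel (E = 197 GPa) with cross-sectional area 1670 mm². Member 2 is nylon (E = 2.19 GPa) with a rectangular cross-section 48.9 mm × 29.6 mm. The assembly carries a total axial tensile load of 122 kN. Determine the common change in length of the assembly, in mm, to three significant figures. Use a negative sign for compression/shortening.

A_2 = 1447 mm².
Equal strain + equilibrium ⇒ each member carries load in proportion to AE: A₁E₁ = 329000000 N, A₂E₂ = 3170000 N, ΣAE = 332200000 N.
δ = PL/ΣAE = 122000·956/332200000 = 0.3511 mm.

0.351 mm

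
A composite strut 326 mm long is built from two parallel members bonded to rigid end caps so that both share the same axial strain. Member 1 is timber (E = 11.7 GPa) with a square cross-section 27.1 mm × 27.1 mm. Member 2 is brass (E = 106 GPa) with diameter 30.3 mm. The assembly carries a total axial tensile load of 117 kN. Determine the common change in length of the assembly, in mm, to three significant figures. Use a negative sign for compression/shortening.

0.449 mm

A_1 = 734.4 mm².
A_2 = 721.1 mm².
Equal strain + equilibrium ⇒ each member carries load in proportion to AE: A₁E₁ = 8593000 N, A₂E₂ = 76430000 N, ΣAE = 85030000 N.
δ = PL/ΣAE = 117000·326/85030000 = 0.4486 mm.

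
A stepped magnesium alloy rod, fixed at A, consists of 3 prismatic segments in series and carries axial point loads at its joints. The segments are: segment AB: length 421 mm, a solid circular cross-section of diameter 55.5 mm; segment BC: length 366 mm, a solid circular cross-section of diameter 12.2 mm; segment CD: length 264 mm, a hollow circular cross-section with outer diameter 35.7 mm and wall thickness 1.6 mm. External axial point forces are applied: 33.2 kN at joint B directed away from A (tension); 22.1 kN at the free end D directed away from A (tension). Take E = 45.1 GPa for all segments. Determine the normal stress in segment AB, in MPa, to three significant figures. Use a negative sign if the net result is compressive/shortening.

Internal axial forces (sectioning from the free end, tension +): N_CD = 22.1 kN, N_BC = 22.1 kN, N_AB = 55.3 kN.
A_AB = 2419 mm².
σ_AB = N_AB/A_AB = 55300/2419 = 22.86 MPa.

22.9 MPa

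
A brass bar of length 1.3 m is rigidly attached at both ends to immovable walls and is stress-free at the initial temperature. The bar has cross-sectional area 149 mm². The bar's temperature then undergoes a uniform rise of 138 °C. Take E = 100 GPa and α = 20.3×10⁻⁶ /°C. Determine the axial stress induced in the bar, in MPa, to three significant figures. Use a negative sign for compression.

Free thermal expansion αLΔT = 20.3e-6 · 1300 · 138 = 3.642 mm.
The walls impose strain ε = −(3.642)/1300 = -2.8014e-03; σ = Eε = 100000 · -2.8014e-03 = -280.1 MPa.

-280 MPa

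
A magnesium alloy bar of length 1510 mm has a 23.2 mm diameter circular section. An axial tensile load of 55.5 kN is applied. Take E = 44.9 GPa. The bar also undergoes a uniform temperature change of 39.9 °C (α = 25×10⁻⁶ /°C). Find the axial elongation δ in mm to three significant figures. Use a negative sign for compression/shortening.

5.92 mm

A = 422.7 mm².
δ_mech = NL/(AE) = 55500·1510/(422.7·44900) = 4.415 mm.
δ_thermal = αLΔT = 25e-6·1510·39.9 = 1.506 mm.
δ = δ_mech + δ_thermal = 5.921 mm.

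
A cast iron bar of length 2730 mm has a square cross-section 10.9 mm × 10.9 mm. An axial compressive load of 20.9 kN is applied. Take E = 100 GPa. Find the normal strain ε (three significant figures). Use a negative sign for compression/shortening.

A = 118.8 mm².
σ = N/A = -175.9 MPa; ε = σ/E = -175.9/100000 = -1.759e-03.

-0.00176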